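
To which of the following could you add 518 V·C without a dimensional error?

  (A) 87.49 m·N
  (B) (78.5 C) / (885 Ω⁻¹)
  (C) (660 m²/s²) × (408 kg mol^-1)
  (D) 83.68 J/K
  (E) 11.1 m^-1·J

(A)

Reference: C·V = s·A·J·C⁻¹ = kg·m²·s⁻².
Each option:
  (A) N·m = kg·m·s⁻²·m = kg·m²·s⁻²  ← same
  (B) [s·A] / [kg⁻¹·m⁻²·s³·A²] = kg·m²·s⁻²·A⁻¹
  (C) [m²·s⁻²] · [kg·mol⁻¹] = kg·m²·s⁻²·mol⁻¹
  (D) J·K⁻¹ = N·m·K⁻¹ = kg·m²·s⁻²·K⁻¹
  (E) J·m⁻¹ = N·m·m⁻¹ = kg·m·s⁻²
Only (A) matches kg·m²·s⁻².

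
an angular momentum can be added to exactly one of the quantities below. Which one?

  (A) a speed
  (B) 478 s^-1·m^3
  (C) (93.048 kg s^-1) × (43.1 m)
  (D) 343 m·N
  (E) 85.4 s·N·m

(E)

Reference: [angular momentum] = kg·m²·s⁻¹.
Each option:
  (A) [speed] = m·s⁻¹
  (B) m³·s⁻¹
  (C) [kg·s⁻¹] · [m] = kg·m·s⁻¹
  (D) N·m = kg·m·s⁻²·m = kg·m²·s⁻²
  (E) N·m·s = kg·m·s⁻²·m·s = kg·m²·s⁻¹  ← same
Only (E) matches kg·m²·s⁻¹.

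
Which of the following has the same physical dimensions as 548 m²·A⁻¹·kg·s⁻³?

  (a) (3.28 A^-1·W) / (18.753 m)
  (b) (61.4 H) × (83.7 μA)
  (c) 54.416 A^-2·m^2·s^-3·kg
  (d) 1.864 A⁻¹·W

Reference: kg·m²·s⁻³·A⁻¹.
Each option:
  (a) [kg·m²·s⁻³·A⁻¹] / [m] = kg·m·s⁻³·A⁻¹
  (b) [kg·m²·s⁻²·A⁻²] · [A] = kg·m²·s⁻²·A⁻¹
  (c) kg·m²·s⁻³·A⁻²
  (d) W·A⁻¹ = J·s⁻¹·A⁻¹ = kg·m²·s⁻³·A⁻¹  ← same
Only (d) matches kg·m²·s⁻³·A⁻¹.

(d)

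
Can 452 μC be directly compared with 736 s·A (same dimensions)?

Yes

Work out the base dimensions of each:
  452 μC:  C = s·A
  736 s·A:  s·A
Both are s·A, so they have the same dimensions and can be added.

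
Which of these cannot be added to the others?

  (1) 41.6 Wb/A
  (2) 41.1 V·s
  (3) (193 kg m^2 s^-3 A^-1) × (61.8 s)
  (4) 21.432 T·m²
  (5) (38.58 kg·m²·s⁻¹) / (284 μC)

(1)

In SI base units:
  (1) Wb·A⁻¹ = V·s·A⁻¹ = kg·m²·s⁻²·A⁻²
  (2) V·s = J·C⁻¹·s = kg·m²·s⁻²·A⁻¹
  (3) [kg·m²·s⁻³·A⁻¹] · [s] = kg·m²·s⁻²·A⁻¹
  (4) T·m² = Wb·m⁻²·m² = kg·m²·s⁻²·A⁻¹
  (5) [kg·m²·s⁻¹] / [s·A] = kg·m²·s⁻²·A⁻¹
All reduce to kg·m²·s⁻²·A⁻¹ except (1), which is kg·m²·s⁻²·A⁻².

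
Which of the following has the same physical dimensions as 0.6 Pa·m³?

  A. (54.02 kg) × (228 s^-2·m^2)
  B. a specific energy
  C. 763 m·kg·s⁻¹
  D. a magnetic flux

A.

Reference: Pa·m³ = N·m⁻²·m³ = kg·m²·s⁻².
Each option:
  A. [kg] · [m²·s⁻²] = kg·m²·s⁻²  ← same
  B. [specific energy] = m²·s⁻²
  C. kg·m·s⁻¹
  D. [magnetic flux] = kg·m²·s⁻²·A⁻¹
Only A. matches kg·m²·s⁻².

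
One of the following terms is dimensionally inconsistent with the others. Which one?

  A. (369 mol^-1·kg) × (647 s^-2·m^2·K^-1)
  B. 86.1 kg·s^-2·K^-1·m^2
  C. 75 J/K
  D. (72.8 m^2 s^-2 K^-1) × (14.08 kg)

A.

Reduce each to base SI dimensions:
  A. [kg·mol⁻¹] · [m²·s⁻²·K⁻¹] = kg·m²·s⁻²·K⁻¹·mol⁻¹
  B. kg·m²·s⁻²·K⁻¹
  C. J·K⁻¹ = N·m·K⁻¹ = kg·m²·s⁻²·K⁻¹
  D. [m²·s⁻²·K⁻¹] · [kg] = kg·m²·s⁻²·K⁻¹
All reduce to kg·m²·s⁻²·K⁻¹ except A., which is kg·m²·s⁻²·K⁻¹·mol⁻¹.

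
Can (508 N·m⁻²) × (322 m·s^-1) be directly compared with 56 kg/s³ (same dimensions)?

Yes

Work out the base dimensions of each:
  (508 N·m⁻²) × (322 m·s^-1):  [kg·m⁻¹·s⁻²] · [m·s⁻¹] = kg·s⁻³
  56 kg/s³:  kg·s⁻³
Both are kg·s⁻³, so they have the same dimensions and can be added.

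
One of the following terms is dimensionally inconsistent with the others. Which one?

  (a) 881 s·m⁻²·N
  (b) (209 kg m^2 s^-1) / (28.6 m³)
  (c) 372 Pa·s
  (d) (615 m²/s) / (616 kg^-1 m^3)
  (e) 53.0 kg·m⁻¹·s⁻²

Expand each in SI base units:
  (a) N·s·m⁻² = kg·m·s⁻²·s·m⁻² = kg·m⁻¹·s⁻¹
  (b) [kg·m²·s⁻¹] / [m³] = kg·m⁻¹·s⁻¹
  (c) Pa·s = N·m⁻²·s = kg·m⁻¹·s⁻¹
  (d) [m²·s⁻¹] / [kg⁻¹·m³] = kg·m⁻¹·s⁻¹
  (e) kg·m⁻¹·s⁻²
All reduce to kg·m⁻¹·s⁻¹ except (e), which is kg·m⁻¹·s⁻².

(e)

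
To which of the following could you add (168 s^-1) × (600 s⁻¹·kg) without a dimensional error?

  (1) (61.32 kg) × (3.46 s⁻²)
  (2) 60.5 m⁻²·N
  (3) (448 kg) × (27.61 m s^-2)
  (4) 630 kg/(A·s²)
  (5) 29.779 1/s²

(1)

Reference: [s⁻¹] · [kg·s⁻¹] = kg·s⁻².
Each option:
  (1) [kg] · [s⁻²] = kg·s⁻²  ← same
  (2) N·m⁻² = kg·m·s⁻²·m⁻² = kg·m⁻¹·s⁻²
  (3) [kg] · [m·s⁻²] = kg·m·s⁻²
  (4) kg·s⁻²·A⁻¹
  (5) s⁻²
Only (1) matches kg·s⁻².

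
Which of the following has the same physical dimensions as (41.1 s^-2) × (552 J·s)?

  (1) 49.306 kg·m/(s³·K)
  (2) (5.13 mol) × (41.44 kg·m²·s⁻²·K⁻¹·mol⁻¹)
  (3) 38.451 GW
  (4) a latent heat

(3)

Reference: [s⁻²] · [kg·m²·s⁻¹] = kg·m²·s⁻³.
Each option:
  (1) kg·m·s⁻³·K⁻¹
  (2) [mol] · [kg·m²·s⁻²·K⁻¹·mol⁻¹] = kg·m²·s⁻²·K⁻¹
  (3) W = J·s⁻¹ = kg·m²·s⁻³  ← same
  (4) [latent heat] = m²·s⁻²
Only (3) matches kg·m²·s⁻³.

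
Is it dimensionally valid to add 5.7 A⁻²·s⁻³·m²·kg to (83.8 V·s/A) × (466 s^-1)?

Expand each in SI base units:
  5.7 A⁻²·s⁻³·m²·kg:  kg·m²·s⁻³·A⁻²
  (83.8 V·s/A) × (466 s^-1):  [kg·m²·s⁻²·A⁻²] · [s⁻¹] = kg·m²·s⁻³·A⁻²
Both are kg·m²·s⁻³·A⁻², so they have the same dimensions and can be added.

Yes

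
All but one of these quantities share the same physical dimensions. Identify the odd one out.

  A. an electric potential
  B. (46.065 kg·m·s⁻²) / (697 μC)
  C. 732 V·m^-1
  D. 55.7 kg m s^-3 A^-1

A.

Expand each in SI base units:
  A. [electric potential] = kg·m²·s⁻³·A⁻¹
  B. [kg·m·s⁻²] / [s·A] = kg·m·s⁻³·A⁻¹
  C. V·m⁻¹ = J·C⁻¹·m⁻¹ = kg·m·s⁻³·A⁻¹
  D. kg·m·s⁻³·A⁻¹
All reduce to kg·m·s⁻³·A⁻¹ except A., which is kg·m²·s⁻³·A⁻¹.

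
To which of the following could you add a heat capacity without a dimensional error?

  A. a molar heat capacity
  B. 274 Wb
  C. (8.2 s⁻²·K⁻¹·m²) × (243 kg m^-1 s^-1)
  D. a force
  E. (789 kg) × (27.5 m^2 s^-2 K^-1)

E.

Reference: [heat capacity] = kg·m²·s⁻²·K⁻¹.
Each option:
  A. [molar heat capacity] = kg·m²·s⁻²·K⁻¹·mol⁻¹
  B. Wb = V·s = kg·m²·s⁻²·A⁻¹
  C. [m²·s⁻²·K⁻¹] · [kg·m⁻¹·s⁻¹] = kg·m·s⁻³·K⁻¹
  D. [force] = kg·m·s⁻²
  E. [kg] · [m²·s⁻²·K⁻¹] = kg·m²·s⁻²·K⁻¹  ← same
Only E. matches kg·m²·s⁻²·K⁻¹.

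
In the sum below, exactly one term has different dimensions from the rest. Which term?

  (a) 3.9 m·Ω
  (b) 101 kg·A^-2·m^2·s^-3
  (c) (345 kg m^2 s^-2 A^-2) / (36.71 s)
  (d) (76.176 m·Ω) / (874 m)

(a)

In SI base units:
  (a) Ω·m = V·A⁻¹·m = kg·m³·s⁻³·A⁻²
  (b) kg·m²·s⁻³·A⁻²
  (c) [kg·m²·s⁻²·A⁻²] / [s] = kg·m²·s⁻³·A⁻²
  (d) [kg·m³·s⁻³·A⁻²] / [m] = kg·m²·s⁻³·A⁻²
All reduce to kg·m²·s⁻³·A⁻² except (a), which is kg·m³·s⁻³·A⁻².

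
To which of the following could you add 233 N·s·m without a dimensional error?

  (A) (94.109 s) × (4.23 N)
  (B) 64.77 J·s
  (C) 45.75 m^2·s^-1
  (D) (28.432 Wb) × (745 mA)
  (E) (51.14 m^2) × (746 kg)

(B)

Reference: N·m·s = kg·m·s⁻²·m·s = kg·m²·s⁻¹.
Each option:
  (A) [s] · [kg·m·s⁻²] = kg·m·s⁻¹
  (B) J·s = N·m·s = kg·m²·s⁻¹  ← same
  (C) m²·s⁻¹
  (D) [kg·m²·s⁻²·A⁻¹] · [A] = kg·m²·s⁻²
  (E) [m²] · [kg] = kg·m²
Only (B) matches kg·m²·s⁻¹.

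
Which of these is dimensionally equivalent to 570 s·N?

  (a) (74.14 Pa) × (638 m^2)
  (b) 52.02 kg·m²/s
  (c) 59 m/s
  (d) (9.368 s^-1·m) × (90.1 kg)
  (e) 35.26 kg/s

(d)

Reference: N·s = kg·m·s⁻²·s = kg·m·s⁻¹.
Each option:
  (a) [kg·m⁻¹·s⁻²] · [m²] = kg·m·s⁻²
  (b) kg·m²·s⁻¹
  (c) m·s⁻¹
  (d) [m·s⁻¹] · [kg] = kg·m·s⁻¹  ← same
  (e) kg·s⁻¹
Only (d) matches kg·m·s⁻¹.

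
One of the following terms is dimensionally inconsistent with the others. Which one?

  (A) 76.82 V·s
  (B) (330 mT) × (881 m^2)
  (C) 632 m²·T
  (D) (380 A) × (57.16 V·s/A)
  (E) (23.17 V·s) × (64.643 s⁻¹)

Reduce each to base SI dimensions:
  (A) V·s = J·C⁻¹·s = kg·m²·s⁻²·A⁻¹
  (B) [kg·s⁻²·A⁻¹] · [m²] = kg·m²·s⁻²·A⁻¹
  (C) T·m² = Wb·m⁻²·m² = kg·m²·s⁻²·A⁻¹
  (D) [A] · [kg·m²·s⁻²·A⁻²] = kg·m²·s⁻²·A⁻¹
  (E) [kg·m²·s⁻²·A⁻¹] · [s⁻¹] = kg·m²·s⁻³·A⁻¹
All reduce to kg·m²·s⁻²·A⁻¹ except (E), which is kg·m²·s⁻³·A⁻¹.

(E)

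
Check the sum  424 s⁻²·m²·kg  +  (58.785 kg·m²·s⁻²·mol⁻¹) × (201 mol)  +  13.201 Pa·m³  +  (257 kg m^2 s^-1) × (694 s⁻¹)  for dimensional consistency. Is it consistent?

Yes

In SI base units:
  424 s⁻²·m²·kg:  kg·m²·s⁻²
  (58.785 kg·m²·s⁻²·mol⁻¹) × (201 mol):  [kg·m²·s⁻²·mol⁻¹] · [mol] = kg·m²·s⁻²
  13.201 Pa·m³:  Pa·m³ = N·m⁻²·m³ = kg·m²·s⁻²
  (257 kg m^2 s^-1) × (694 s⁻¹):  [kg·m²·s⁻¹] · [s⁻¹] = kg·m²·s⁻²
Every term reduces to kg·m²·s⁻².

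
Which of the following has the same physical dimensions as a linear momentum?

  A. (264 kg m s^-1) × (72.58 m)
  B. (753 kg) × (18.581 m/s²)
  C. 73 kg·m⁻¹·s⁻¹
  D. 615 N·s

Reference: [linear momentum] = kg·m·s⁻¹.
Each option:
  A. [kg·m·s⁻¹] · [m] = kg·m²·s⁻¹
  B. [kg] · [m·s⁻²] = kg·m·s⁻²
  C. kg·m⁻¹·s⁻¹
  D. N·s = kg·m·s⁻²·s = kg·m·s⁻¹  ← same
Only D. matches kg·m·s⁻¹.

D.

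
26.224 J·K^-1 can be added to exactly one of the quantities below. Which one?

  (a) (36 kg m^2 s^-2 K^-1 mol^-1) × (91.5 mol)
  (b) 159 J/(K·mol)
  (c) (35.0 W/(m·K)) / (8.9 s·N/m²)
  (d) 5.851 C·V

Reference: J·K⁻¹ = N·m·K⁻¹ = kg·m²·s⁻²·K⁻¹.
Each option:
  (a) [kg·m²·s⁻²·K⁻¹·mol⁻¹] · [mol] = kg·m²·s⁻²·K⁻¹  ← same
  (b) J·mol⁻¹·K⁻¹ = N·m·mol⁻¹·K⁻¹ = kg·m²·s⁻²·K⁻¹·mol⁻¹
  (c) [kg·m·s⁻³·K⁻¹] / [kg·m⁻¹·s⁻¹] = m²·s⁻²·K⁻¹
  (d) C·V = s·A·J·C⁻¹ = kg·m²·s⁻²
Only (a) matches kg·m²·s⁻²·K⁻¹.

(a)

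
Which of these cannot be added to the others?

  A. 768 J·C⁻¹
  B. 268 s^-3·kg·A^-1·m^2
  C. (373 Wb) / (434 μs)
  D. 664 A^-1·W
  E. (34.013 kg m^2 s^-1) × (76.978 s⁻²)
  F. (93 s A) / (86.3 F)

E.

In SI base units:
  A. J·C⁻¹ = N·m·(s·A)⁻¹ = kg·m²·s⁻³·A⁻¹
  B. kg·m²·s⁻³·A⁻¹
  C. [kg·m²·s⁻²·A⁻¹] / [s] = kg·m²·s⁻³·A⁻¹
  D. W·A⁻¹ = J·s⁻¹·A⁻¹ = kg·m²·s⁻³·A⁻¹
  E. [kg·m²·s⁻¹] · [s⁻²] = kg·m²·s⁻³
  F. [s·A] / [kg⁻¹·m⁻²·s⁴·A²] = kg·m²·s⁻³·A⁻¹
All reduce to kg·m²·s⁻³·A⁻¹ except E., which is kg·m²·s⁻³.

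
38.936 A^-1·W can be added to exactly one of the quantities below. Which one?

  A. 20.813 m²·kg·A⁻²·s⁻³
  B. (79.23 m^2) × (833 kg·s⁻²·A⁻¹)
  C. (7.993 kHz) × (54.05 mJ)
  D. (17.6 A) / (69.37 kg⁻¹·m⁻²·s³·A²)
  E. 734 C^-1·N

Reference: W·A⁻¹ = J·s⁻¹·A⁻¹ = kg·m²·s⁻³·A⁻¹.
Each option:
  A. kg·m²·s⁻³·A⁻²
  B. [m²] · [kg·s⁻²·A⁻¹] = kg·m²·s⁻²·A⁻¹
  C. [s⁻¹] · [kg·m²·s⁻²] = kg·m²·s⁻³
  D. [A] / [kg⁻¹·m⁻²·s³·A²] = kg·m²·s⁻³·A⁻¹  ← same
  E. N·C⁻¹ = kg·m·s⁻²·(s·A)⁻¹ = kg·m·s⁻³·A⁻¹
Only D. matches kg·m²·s⁻³·A⁻¹.

D.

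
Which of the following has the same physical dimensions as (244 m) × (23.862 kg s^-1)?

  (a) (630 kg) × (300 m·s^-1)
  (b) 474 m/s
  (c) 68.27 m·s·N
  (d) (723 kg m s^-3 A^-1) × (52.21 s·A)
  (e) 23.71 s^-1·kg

(a)

Reference: [m] · [kg·s⁻¹] = kg·m·s⁻¹.
Each option:
  (a) [kg] · [m·s⁻¹] = kg·m·s⁻¹  ← same
  (b) m·s⁻¹
  (c) N·m·s = kg·m·s⁻²·m·s = kg·m²·s⁻¹
  (d) [kg·m·s⁻³·A⁻¹] · [s·A] = kg·m·s⁻²
  (e) kg·s⁻¹
Only (a) matches kg·m·s⁻¹.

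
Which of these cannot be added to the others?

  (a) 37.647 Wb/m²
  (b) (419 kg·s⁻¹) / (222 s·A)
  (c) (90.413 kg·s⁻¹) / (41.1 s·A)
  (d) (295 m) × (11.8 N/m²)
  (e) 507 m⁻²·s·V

(d)

Reduce each to base SI dimensions:
  (a) Wb·m⁻² = V·s·m⁻² = kg·s⁻²·A⁻¹
  (b) [kg·s⁻¹] / [s·A] = kg·s⁻²·A⁻¹
  (c) [kg·s⁻¹] / [s·A] = kg·s⁻²·A⁻¹
  (d) [m] · [kg·m⁻¹·s⁻²] = kg·s⁻²
  (e) V·s·m⁻² = J·C⁻¹·s·m⁻² = kg·s⁻²·A⁻¹
All reduce to kg·s⁻²·A⁻¹ except (d), which is kg·s⁻².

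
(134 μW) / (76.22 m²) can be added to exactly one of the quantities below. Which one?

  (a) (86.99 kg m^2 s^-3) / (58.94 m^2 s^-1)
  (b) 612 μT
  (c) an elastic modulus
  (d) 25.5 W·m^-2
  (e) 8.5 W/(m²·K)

Reference: [kg·m²·s⁻³] / [m²] = kg·s⁻³.
Each option:
  (a) [kg·m²·s⁻³] / [m²·s⁻¹] = kg·s⁻²
  (b) T = Wb·m⁻² = kg·s⁻²·A⁻¹
  (c) [elastic modulus] = kg·m⁻¹·s⁻²
  (d) W·m⁻² = J·s⁻¹·m⁻² = kg·s⁻³  ← same
  (e) W·m⁻²·K⁻¹ = J·s⁻¹·m⁻²·K⁻¹ = kg·s⁻³·K⁻¹
Only (d) matches kg·s⁻³.

(d)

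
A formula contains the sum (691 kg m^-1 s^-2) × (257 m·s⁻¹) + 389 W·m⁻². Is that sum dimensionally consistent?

Expand each in SI base units:
  (691 kg m^-1 s^-2) × (257 m·s⁻¹):  [kg·m⁻¹·s⁻²] · [m·s⁻¹] = kg·s⁻³
  389 W·m⁻²:  W·m⁻² = J·s⁻¹·m⁻² = kg·s⁻³
Both are kg·s⁻³, so they have the same dimensions and can be added.

Yes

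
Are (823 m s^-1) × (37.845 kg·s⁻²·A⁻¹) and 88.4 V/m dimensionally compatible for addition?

Expand each in SI base units:
  (823 m s^-1) × (37.845 kg·s⁻²·A⁻¹):  [m·s⁻¹] · [kg·s⁻²·A⁻¹] = kg·m·s⁻³·A⁻¹
  88.4 V/m:  V·m⁻¹ = J·C⁻¹·m⁻¹ = kg·m·s⁻³·A⁻¹
Both are kg·m·s⁻³·A⁻¹, so they have the same dimensions and can be added.

Yes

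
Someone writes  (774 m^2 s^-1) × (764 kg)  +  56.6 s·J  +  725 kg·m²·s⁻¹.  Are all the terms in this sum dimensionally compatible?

Yes

Work out the base dimensions of each:
  (774 m^2 s^-1) × (764 kg):  [m²·s⁻¹] · [kg] = kg·m²·s⁻¹
  56.6 s·J:  J·s = N·m·s = kg·m²·s⁻¹
  725 kg·m²·s⁻¹:  kg·m²·s⁻¹
Every term reduces to kg·m²·s⁻¹.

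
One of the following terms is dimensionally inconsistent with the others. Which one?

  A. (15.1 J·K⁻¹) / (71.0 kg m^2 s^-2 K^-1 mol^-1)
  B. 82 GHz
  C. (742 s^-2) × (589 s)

In SI base units:
  A. [kg·m²·s⁻²·K⁻¹] / [kg·m²·s⁻²·K⁻¹·mol⁻¹] = mol
  B. Hz = s⁻¹
  C. [s⁻²] · [s] = s⁻¹
All reduce to s⁻¹ except A., which is mol.

A.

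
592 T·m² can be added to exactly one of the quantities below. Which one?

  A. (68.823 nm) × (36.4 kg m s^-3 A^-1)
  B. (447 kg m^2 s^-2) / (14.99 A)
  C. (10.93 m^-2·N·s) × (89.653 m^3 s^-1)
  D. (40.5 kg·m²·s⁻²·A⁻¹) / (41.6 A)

B.

Reference: T·m² = Wb·m⁻²·m² = kg·m²·s⁻²·A⁻¹.
Each option:
  A. [m] · [kg·m·s⁻³·A⁻¹] = kg·m²·s⁻³·A⁻¹
  B. [kg·m²·s⁻²] / [A] = kg·m²·s⁻²·A⁻¹  ← same
  C. [kg·m⁻¹·s⁻¹] · [m³·s⁻¹] = kg·m²·s⁻²
  D. [kg·m²·s⁻²·A⁻¹] / [A] = kg·m²·s⁻²·A⁻²
Only B. matches kg·m²·s⁻²·A⁻¹.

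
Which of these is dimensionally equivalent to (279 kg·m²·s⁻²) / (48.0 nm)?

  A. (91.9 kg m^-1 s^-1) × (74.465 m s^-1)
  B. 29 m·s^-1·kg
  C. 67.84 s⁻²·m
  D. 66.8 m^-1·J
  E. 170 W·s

Reference: [kg·m²·s⁻²] / [m] = kg·m·s⁻².
Each option:
  A. [kg·m⁻¹·s⁻¹] · [m·s⁻¹] = kg·s⁻²
  B. kg·m·s⁻¹
  C. m·s⁻²
  D. J·m⁻¹ = N·m·m⁻¹ = kg·m·s⁻²  ← same
  E. W·s = J·s⁻¹·s = kg·m²·s⁻²
Only D. matches kg·m·s⁻².

D.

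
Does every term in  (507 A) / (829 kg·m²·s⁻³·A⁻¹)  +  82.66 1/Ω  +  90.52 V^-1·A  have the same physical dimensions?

Yes

Reduce each to base SI dimensions:
  (507 A) / (829 kg·m²·s⁻³·A⁻¹):  [A] / [kg·m²·s⁻³·A⁻¹] = kg⁻¹·m⁻²·s³·A²
  82.66 1/Ω:  Ω⁻¹ = (V·A⁻¹)⁻¹ = kg⁻¹·m⁻²·s³·A²
  90.52 V^-1·A:  A·V⁻¹ = A·(J·C⁻¹)⁻¹ = kg⁻¹·m⁻²·s³·A²
Every term reduces to kg⁻¹·m⁻²·s³·A².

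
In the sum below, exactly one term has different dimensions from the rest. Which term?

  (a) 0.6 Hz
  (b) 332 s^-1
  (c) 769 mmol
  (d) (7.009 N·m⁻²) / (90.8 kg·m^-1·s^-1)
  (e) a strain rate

(c)

Expand each in SI base units:
  (a) Hz = s⁻¹
  (b) s⁻¹
  (c) mol
  (d) [kg·m⁻¹·s⁻²] / [kg·m⁻¹·s⁻¹] = s⁻¹
  (e) [strain rate] = s⁻¹
All reduce to s⁻¹ except (c), which is mol.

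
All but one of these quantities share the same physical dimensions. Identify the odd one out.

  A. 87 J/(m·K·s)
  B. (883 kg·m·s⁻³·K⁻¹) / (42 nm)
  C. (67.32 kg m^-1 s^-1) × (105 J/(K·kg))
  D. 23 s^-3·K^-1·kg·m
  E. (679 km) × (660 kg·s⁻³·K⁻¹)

Expand each in SI base units:
  A. J·s⁻¹·m⁻¹·K⁻¹ = N·m·s⁻¹·m⁻¹·K⁻¹ = kg·m·s⁻³·K⁻¹
  B. [kg·m·s⁻³·K⁻¹] / [m] = kg·s⁻³·K⁻¹
  C. [kg·m⁻¹·s⁻¹] · [m²·s⁻²·K⁻¹] = kg·m·s⁻³·K⁻¹
  D. kg·m·s⁻³·K⁻¹
  E. [m] · [kg·s⁻³·K⁻¹] = kg·m·s⁻³·K⁻¹
All reduce to kg·m·s⁻³·K⁻¹ except B., which is kg·s⁻³·K⁻¹.

B.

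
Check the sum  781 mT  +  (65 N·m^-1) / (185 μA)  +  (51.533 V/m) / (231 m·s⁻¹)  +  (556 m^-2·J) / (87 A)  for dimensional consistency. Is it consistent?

Expand each in SI base units:
  781 mT:  T = Wb·m⁻² = kg·s⁻²·A⁻¹
  (65 N·m^-1) / (185 μA):  [kg·s⁻²] / [A] = kg·s⁻²·A⁻¹
  (51.533 V/m) / (231 m·s⁻¹):  [kg·m·s⁻³·A⁻¹] / [m·s⁻¹] = kg·s⁻²·A⁻¹
  (556 m^-2·J) / (87 A):  [kg·s⁻²] / [A] = kg·s⁻²·A⁻¹
Every term reduces to kg·s⁻²·A⁻¹.

Yes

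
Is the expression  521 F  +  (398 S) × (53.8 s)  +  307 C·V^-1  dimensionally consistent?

In SI base units:
  521 F:  F = C·V⁻¹ = kg⁻¹·m⁻²·s⁴·A²
  (398 S) × (53.8 s):  [kg⁻¹·m⁻²·s³·A²] · [s] = kg⁻¹·m⁻²·s⁴·A²
  307 C·V^-1:  C·V⁻¹ = s·A·(J·C⁻¹)⁻¹ = kg⁻¹·m⁻²·s⁴·A²
Every term reduces to kg⁻¹·m⁻²·s⁴·A².

Yes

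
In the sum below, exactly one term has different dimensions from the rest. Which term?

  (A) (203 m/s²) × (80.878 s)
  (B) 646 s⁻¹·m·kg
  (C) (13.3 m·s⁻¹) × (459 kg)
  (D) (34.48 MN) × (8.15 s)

Reduce each to base SI dimensions:
  (A) [m·s⁻²] · [s] = m·s⁻¹
  (B) kg·m·s⁻¹
  (C) [m·s⁻¹] · [kg] = kg·m·s⁻¹
  (D) [kg·m·s⁻²] · [s] = kg·m·s⁻¹
All reduce to kg·m·s⁻¹ except (A), which is m·s⁻¹.

(A)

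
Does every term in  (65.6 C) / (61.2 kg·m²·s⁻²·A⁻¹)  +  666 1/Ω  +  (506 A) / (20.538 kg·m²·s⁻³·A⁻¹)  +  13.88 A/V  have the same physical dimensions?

In SI base units:
  (65.6 C) / (61.2 kg·m²·s⁻²·A⁻¹):  [s·A] / [kg·m²·s⁻²·A⁻¹] = kg⁻¹·m⁻²·s³·A²
  666 1/Ω:  Ω⁻¹ = (V·A⁻¹)⁻¹ = kg⁻¹·m⁻²·s³·A²
  (506 A) / (20.538 kg·m²·s⁻³·A⁻¹):  [A] / [kg·m²·s⁻³·A⁻¹] = kg⁻¹·m⁻²·s³·A²
  13.88 A/V:  A·V⁻¹ = A·(J·C⁻¹)⁻¹ = kg⁻¹·m⁻²·s³·A²
Every term reduces to kg⁻¹·m⁻²·s³·A².

Yes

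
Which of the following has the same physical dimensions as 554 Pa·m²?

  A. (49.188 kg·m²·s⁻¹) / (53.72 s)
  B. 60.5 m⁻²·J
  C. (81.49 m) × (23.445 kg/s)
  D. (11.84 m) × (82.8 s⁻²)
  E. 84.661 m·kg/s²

Reference: Pa·m² = N·m⁻²·m² = kg·m·s⁻².
Each option:
  A. [kg·m²·s⁻¹] / [s] = kg·m²·s⁻²
  B. J·m⁻² = N·m·m⁻² = kg·s⁻²
  C. [m] · [kg·s⁻¹] = kg·m·s⁻¹
  D. [m] · [s⁻²] = m·s⁻²
  E. kg·m·s⁻²  ← same
Only E. matches kg·m·s⁻².

E.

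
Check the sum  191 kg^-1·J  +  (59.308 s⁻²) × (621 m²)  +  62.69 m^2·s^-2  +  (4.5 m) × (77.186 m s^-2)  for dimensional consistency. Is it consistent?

Work out the base dimensions of each:
  191 kg^-1·J:  J·kg⁻¹ = N·m·kg⁻¹ = m²·s⁻²
  (59.308 s⁻²) × (621 m²):  [s⁻²] · [m²] = m²·s⁻²
  62.69 m^2·s^-2:  m²·s⁻²
  (4.5 m) × (77.186 m s^-2):  [m] · [m·s⁻²] = m²·s⁻²
Every term reduces to m²·s⁻².

Yes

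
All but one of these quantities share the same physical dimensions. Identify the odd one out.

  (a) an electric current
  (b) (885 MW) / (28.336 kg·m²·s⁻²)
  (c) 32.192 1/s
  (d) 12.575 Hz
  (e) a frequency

(a)

Dimensions:
  (a) [electric current] = A
  (b) [kg·m²·s⁻³] / [kg·m²·s⁻²] = s⁻¹
  (c) s⁻¹
  (d) Hz = s⁻¹
  (e) [frequency] = s⁻¹
All reduce to s⁻¹ except (a), which is A.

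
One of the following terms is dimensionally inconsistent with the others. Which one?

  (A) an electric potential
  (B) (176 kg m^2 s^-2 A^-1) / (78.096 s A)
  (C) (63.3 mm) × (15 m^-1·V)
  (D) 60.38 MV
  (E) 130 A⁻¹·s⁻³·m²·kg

Dimensions:
  (A) [electric potential] = kg·m²·s⁻³·A⁻¹
  (B) [kg·m²·s⁻²·A⁻¹] / [s·A] = kg·m²·s⁻³·A⁻²
  (C) [m] · [kg·m·s⁻³·A⁻¹] = kg·m²·s⁻³·A⁻¹
  (D) V = J·C⁻¹ = kg·m²·s⁻³·A⁻¹
  (E) kg·m²·s⁻³·A⁻¹
All reduce to kg·m²·s⁻³·A⁻¹ except (B), which is kg·m²·s⁻³·A⁻².

(B)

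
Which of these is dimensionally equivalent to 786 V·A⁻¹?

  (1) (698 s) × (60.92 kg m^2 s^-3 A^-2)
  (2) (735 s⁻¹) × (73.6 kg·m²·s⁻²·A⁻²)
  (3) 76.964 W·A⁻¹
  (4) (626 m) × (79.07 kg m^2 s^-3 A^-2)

(2)

Reference: V·A⁻¹ = J·C⁻¹·A⁻¹ = kg·m²·s⁻³·A⁻².
Each option:
  (1) [s] · [kg·m²·s⁻³·A⁻²] = kg·m²·s⁻²·A⁻²
  (2) [s⁻¹] · [kg·m²·s⁻²·A⁻²] = kg·m²·s⁻³·A⁻²  ← same
  (3) W·A⁻¹ = J·s⁻¹·A⁻¹ = kg·m²·s⁻³·A⁻¹
  (4) [m] · [kg·m²·s⁻³·A⁻²] = kg·m³·s⁻³·A⁻²
Only (2) matches kg·m²·s⁻³·A⁻².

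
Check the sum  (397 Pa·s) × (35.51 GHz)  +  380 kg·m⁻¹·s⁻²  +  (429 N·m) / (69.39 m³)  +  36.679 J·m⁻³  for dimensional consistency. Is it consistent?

Yes

Expand each in SI base units:
  (397 Pa·s) × (35.51 GHz):  [kg·m⁻¹·s⁻¹] · [s⁻¹] = kg·m⁻¹·s⁻²
  380 kg·m⁻¹·s⁻²:  kg·m⁻¹·s⁻²
  (429 N·m) / (69.39 m³):  [kg·m²·s⁻²] / [m³] = kg·m⁻¹·s⁻²
  36.679 J·m⁻³:  J·m⁻³ = N·m·m⁻³ = kg·m⁻¹·s⁻²
Every term reduces to kg·m⁻¹·s⁻².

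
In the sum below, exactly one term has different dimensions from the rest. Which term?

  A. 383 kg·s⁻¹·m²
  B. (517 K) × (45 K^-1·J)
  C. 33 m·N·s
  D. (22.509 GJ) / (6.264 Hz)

B.

Dimensions:
  A. kg·m²·s⁻¹
  B. [K] · [kg·m²·s⁻²·K⁻¹] = kg·m²·s⁻²
  C. N·m·s = kg·m·s⁻²·m·s = kg·m²·s⁻¹
  D. [kg·m²·s⁻²] / [s⁻¹] = kg·m²·s⁻¹
All reduce to kg·m²·s⁻¹ except B., which is kg·m²·s⁻².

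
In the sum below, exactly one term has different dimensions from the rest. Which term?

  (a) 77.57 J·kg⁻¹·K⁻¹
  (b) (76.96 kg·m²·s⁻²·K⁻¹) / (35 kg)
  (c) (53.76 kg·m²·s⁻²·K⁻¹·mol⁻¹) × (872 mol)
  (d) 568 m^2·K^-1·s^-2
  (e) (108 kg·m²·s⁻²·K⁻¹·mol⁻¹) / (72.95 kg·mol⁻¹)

(c)

Dimensions:
  (a) J·kg⁻¹·K⁻¹ = N·m·kg⁻¹·K⁻¹ = m²·s⁻²·K⁻¹
  (b) [kg·m²·s⁻²·K⁻¹] / [kg] = m²·s⁻²·K⁻¹
  (c) [kg·m²·s⁻²·K⁻¹·mol⁻¹] · [mol] = kg·m²·s⁻²·K⁻¹
  (d) m²·s⁻²·K⁻¹
  (e) [kg·m²·s⁻²·K⁻¹·mol⁻¹] / [kg·mol⁻¹] = m²·s⁻²·K⁻¹
All reduce to m²·s⁻²·K⁻¹ except (c), which is kg·m²·s⁻²·K⁻¹.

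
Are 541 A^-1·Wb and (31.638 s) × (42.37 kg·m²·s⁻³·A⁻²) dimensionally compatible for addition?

Yes

Reduce each to base SI dimensions:
  541 A^-1·Wb:  Wb·A⁻¹ = V·s·A⁻¹ = kg·m²·s⁻²·A⁻²
  (31.638 s) × (42.37 kg·m²·s⁻³·A⁻²):  [s] · [kg·m²·s⁻³·A⁻²] = kg·m²·s⁻²·A⁻²
Both are kg·m²·s⁻²·A⁻², so they have the same dimensions and can be added.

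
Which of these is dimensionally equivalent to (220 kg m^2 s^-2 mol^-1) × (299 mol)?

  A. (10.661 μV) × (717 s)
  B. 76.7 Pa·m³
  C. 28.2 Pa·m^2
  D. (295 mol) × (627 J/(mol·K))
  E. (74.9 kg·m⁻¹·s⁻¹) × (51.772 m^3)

B.

Reference: [kg·m²·s⁻²·mol⁻¹] · [mol] = kg·m²·s⁻².
Each option:
  A. [kg·m²·s⁻³·A⁻¹] · [s] = kg·m²·s⁻²·A⁻¹
  B. Pa·m³ = N·m⁻²·m³ = kg·m²·s⁻²  ← same
  C. Pa·m² = N·m⁻²·m² = kg·m·s⁻²
  D. [mol] · [kg·m²·s⁻²·K⁻¹·mol⁻¹] = kg·m²·s⁻²·K⁻¹
  E. [kg·m⁻¹·s⁻¹] · [m³] = kg·m²·s⁻¹
Only B. matches kg·m²·s⁻².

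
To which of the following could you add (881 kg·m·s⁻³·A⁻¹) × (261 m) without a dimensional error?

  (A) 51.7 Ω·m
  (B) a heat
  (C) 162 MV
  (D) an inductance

(C)

Reference: [kg·m·s⁻³·A⁻¹] · [m] = kg·m²·s⁻³·A⁻¹.
Each option:
  (A) Ω·m = V·A⁻¹·m = kg·m³·s⁻³·A⁻²
  (B) [heat] = kg·m²·s⁻²
  (C) V = J·C⁻¹ = kg·m²·s⁻³·A⁻¹  ← same
  (D) [inductance] = kg·m²·s⁻²·A⁻²
Only (C) matches kg·m²·s⁻³·A⁻¹.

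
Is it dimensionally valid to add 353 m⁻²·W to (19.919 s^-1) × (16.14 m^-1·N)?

Yes

Dimensions:
  353 m⁻²·W:  W·m⁻² = J·s⁻¹·m⁻² = kg·s⁻³
  (19.919 s^-1) × (16.14 m^-1·N):  [s⁻¹] · [kg·s⁻²] = kg·s⁻³
Both are kg·s⁻³, so they have the same dimensions and can be added.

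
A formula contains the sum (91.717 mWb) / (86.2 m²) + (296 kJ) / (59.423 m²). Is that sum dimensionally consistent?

No

Expand each in SI base units:
  (91.717 mWb) / (86.2 m²):  [kg·m²·s⁻²·A⁻¹] / [m²] = kg·s⁻²·A⁻¹
  (296 kJ) / (59.423 m²):  [kg·m²·s⁻²] / [m²] = kg·s⁻²
kg·s⁻²·A⁻¹ ≠ kg·s⁻², so they cannot be added.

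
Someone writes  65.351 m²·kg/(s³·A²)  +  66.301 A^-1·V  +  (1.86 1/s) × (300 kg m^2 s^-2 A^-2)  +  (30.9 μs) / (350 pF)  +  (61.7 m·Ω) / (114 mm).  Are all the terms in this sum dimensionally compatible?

In SI base units:
  65.351 m²·kg/(s³·A²):  kg·m²·s⁻³·A⁻²
  66.301 A^-1·V:  V·A⁻¹ = J·C⁻¹·A⁻¹ = kg·m²·s⁻³·A⁻²
  (1.86 1/s) × (300 kg m^2 s^-2 A^-2):  [s⁻¹] · [kg·m²·s⁻²·A⁻²] = kg·m²·s⁻³·A⁻²
  (30.9 μs) / (350 pF):  [s] / [kg⁻¹·m⁻²·s⁴·A²] = kg·m²·s⁻³·A⁻²
  (61.7 m·Ω) / (114 mm):  [kg·m³·s⁻³·A⁻²] / [m] = kg·m²·s⁻³·A⁻²
Every term reduces to kg·m²·s⁻³·A⁻².

Yes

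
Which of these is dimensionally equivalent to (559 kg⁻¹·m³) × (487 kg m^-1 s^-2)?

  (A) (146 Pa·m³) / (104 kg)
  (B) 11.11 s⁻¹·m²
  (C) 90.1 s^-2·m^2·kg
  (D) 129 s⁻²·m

(A)

Reference: [kg⁻¹·m³] · [kg·m⁻¹·s⁻²] = m²·s⁻².
Each option:
  (A) [kg·m²·s⁻²] / [kg] = m²·s⁻²  ← same
  (B) m²·s⁻¹
  (C) kg·m²·s⁻²
  (D) m·s⁻²
Only (A) matches m²·s⁻².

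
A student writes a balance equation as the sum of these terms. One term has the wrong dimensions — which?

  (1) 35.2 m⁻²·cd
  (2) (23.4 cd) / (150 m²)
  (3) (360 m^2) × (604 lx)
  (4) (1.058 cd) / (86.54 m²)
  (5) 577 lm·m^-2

(3)

Reduce each to base SI dimensions:
  (1) cd·m⁻² = m⁻²·cd
  (2) [cd] / [m²] = m⁻²·cd
  (3) [m²] · [m⁻²·cd] = cd
  (4) [cd] / [m²] = m⁻²·cd
  (5) lm·m⁻² = cd·m⁻² = m⁻²·cd
All reduce to m⁻²·cd except (3), which is cd.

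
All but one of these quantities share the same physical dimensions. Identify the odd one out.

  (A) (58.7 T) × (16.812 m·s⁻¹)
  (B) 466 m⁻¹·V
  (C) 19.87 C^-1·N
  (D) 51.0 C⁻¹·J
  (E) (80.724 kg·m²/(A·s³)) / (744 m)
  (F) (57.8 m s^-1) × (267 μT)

(D)

Reduce each to base SI dimensions:
  (A) [kg·s⁻²·A⁻¹] · [m·s⁻¹] = kg·m·s⁻³·A⁻¹
  (B) V·m⁻¹ = J·C⁻¹·m⁻¹ = kg·m·s⁻³·A⁻¹
  (C) N·C⁻¹ = kg·m·s⁻²·(s·A)⁻¹ = kg·m·s⁻³·A⁻¹
  (D) J·C⁻¹ = N·m·(s·A)⁻¹ = kg·m²·s⁻³·A⁻¹
  (E) [kg·m²·s⁻³·A⁻¹] / [m] = kg·m·s⁻³·A⁻¹
  (F) [m·s⁻¹] · [kg·s⁻²·A⁻¹] = kg·m·s⁻³·A⁻¹
All reduce to kg·m·s⁻³·A⁻¹ except (D), which is kg·m²·s⁻³·A⁻¹.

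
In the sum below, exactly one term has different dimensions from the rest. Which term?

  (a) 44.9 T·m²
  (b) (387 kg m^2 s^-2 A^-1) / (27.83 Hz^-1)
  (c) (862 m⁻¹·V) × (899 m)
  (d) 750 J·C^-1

Work out the base dimensions of each:
  (a) T·m² = Wb·m⁻²·m² = kg·m²·s⁻²·A⁻¹
  (b) [kg·m²·s⁻²·A⁻¹] / [s] = kg·m²·s⁻³·A⁻¹
  (c) [kg·m·s⁻³·A⁻¹] · [m] = kg·m²·s⁻³·A⁻¹
  (d) J·C⁻¹ = N·m·(s·A)⁻¹ = kg·m²·s⁻³·A⁻¹
All reduce to kg·m²·s⁻³·A⁻¹ except (a), which is kg·m²·s⁻²·A⁻¹.

(a)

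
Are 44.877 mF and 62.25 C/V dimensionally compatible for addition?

Reduce each to base SI dimensions:
  44.877 mF:  F = C·V⁻¹ = kg⁻¹·m⁻²·s⁴·A²
  62.25 C/V:  C·V⁻¹ = s·A·(J·C⁻¹)⁻¹ = kg⁻¹·m⁻²·s⁴·A²
Both are kg⁻¹·m⁻²·s⁴·A², so they have the same dimensions and can be added.

Yes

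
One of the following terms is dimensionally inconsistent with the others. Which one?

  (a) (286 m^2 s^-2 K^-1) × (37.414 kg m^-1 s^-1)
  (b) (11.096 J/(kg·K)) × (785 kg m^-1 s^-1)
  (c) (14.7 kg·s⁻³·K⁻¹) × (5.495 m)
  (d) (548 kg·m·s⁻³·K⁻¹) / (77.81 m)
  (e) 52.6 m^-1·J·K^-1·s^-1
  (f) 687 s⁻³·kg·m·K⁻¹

(d)

Work out the base dimensions of each:
  (a) [m²·s⁻²·K⁻¹] · [kg·m⁻¹·s⁻¹] = kg·m·s⁻³·K⁻¹
  (b) [m²·s⁻²·K⁻¹] · [kg·m⁻¹·s⁻¹] = kg·m·s⁻³·K⁻¹
  (c) [kg·s⁻³·K⁻¹] · [m] = kg·m·s⁻³·K⁻¹
  (d) [kg·m·s⁻³·K⁻¹] / [m] = kg·s⁻³·K⁻¹
  (e) J·s⁻¹·m⁻¹·K⁻¹ = N·m·s⁻¹·m⁻¹·K⁻¹ = kg·m·s⁻³·K⁻¹
  (f) kg·m·s⁻³·K⁻¹
All reduce to kg·m·s⁻³·K⁻¹ except (d), which is kg·s⁻³·K⁻¹.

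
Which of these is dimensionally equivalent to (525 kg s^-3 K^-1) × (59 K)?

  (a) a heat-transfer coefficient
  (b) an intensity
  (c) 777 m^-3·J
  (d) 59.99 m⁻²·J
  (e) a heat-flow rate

Reference: [kg·s⁻³·K⁻¹] · [K] = kg·s⁻³.
Each option:
  (a) [heat-transfer coefficient] = kg·s⁻³·K⁻¹
  (b) [intensity] = kg·s⁻³  ← same
  (c) J·m⁻³ = N·m·m⁻³ = kg·m⁻¹·s⁻²
  (d) J·m⁻² = N·m·m⁻² = kg·s⁻²
  (e) [heat-flow rate] = kg·m²·s⁻³
Only (b) matches kg·s⁻³.

(b)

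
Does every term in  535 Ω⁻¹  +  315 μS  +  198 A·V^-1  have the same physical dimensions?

Dimensions:
  535 Ω⁻¹:  Ω⁻¹ = (V·A⁻¹)⁻¹ = kg⁻¹·m⁻²·s³·A²
  315 μS:  S = Ω⁻¹ = kg⁻¹·m⁻²·s³·A²
  198 A·V^-1:  A·V⁻¹ = A·(J·C⁻¹)⁻¹ = kg⁻¹·m⁻²·s³·A²
Every term reduces to kg⁻¹·m⁻²·s³·A².

Yes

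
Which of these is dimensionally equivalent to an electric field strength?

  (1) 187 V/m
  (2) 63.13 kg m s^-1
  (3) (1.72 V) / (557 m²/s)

Reference: [electric field strength] = kg·m·s⁻³·A⁻¹.
Each option:
  (1) V·m⁻¹ = J·C⁻¹·m⁻¹ = kg·m·s⁻³·A⁻¹  ← same
  (2) kg·m·s⁻¹
  (3) [kg·m²·s⁻³·A⁻¹] / [m²·s⁻¹] = kg·s⁻²·A⁻¹
Only (1) matches kg·m·s⁻³·A⁻¹.

(1)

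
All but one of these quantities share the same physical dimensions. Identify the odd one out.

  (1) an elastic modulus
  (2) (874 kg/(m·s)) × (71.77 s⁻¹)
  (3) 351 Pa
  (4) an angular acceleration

Expand each in SI base units:
  (1) [elastic modulus] = kg·m⁻¹·s⁻²
  (2) [kg·m⁻¹·s⁻¹] · [s⁻¹] = kg·m⁻¹·s⁻²
  (3) Pa = N·m⁻² = kg·m⁻¹·s⁻²
  (4) [angular acceleration] = s⁻²
All reduce to kg·m⁻¹·s⁻² except (4), which is s⁻².

(4)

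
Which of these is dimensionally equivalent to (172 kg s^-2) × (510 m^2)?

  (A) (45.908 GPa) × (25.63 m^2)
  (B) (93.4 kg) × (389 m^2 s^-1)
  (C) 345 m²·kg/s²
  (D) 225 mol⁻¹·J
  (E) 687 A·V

Reference: [kg·s⁻²] · [m²] = kg·m²·s⁻².
Each option:
  (A) [kg·m⁻¹·s⁻²] · [m²] = kg·m·s⁻²
  (B) [kg] · [m²·s⁻¹] = kg·m²·s⁻¹
  (C) kg·m²·s⁻²  ← same
  (D) J·mol⁻¹ = N·m·mol⁻¹ = kg·m²·s⁻²·mol⁻¹
  (E) V·A = J·C⁻¹·A = kg·m²·s⁻³
Only (C) matches kg·m²·s⁻².

(C)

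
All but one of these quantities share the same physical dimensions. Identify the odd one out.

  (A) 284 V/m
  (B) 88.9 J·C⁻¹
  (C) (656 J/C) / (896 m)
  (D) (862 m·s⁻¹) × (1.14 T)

(B)

Reduce each to base SI dimensions:
  (A) V·m⁻¹ = J·C⁻¹·m⁻¹ = kg·m·s⁻³·A⁻¹
  (B) J·C⁻¹ = N·m·(s·A)⁻¹ = kg·m²·s⁻³·A⁻¹
  (C) [kg·m²·s⁻³·A⁻¹] / [m] = kg·m·s⁻³·A⁻¹
  (D) [m·s⁻¹] · [kg·s⁻²·A⁻¹] = kg·m·s⁻³·A⁻¹
All reduce to kg·m·s⁻³·A⁻¹ except (B), which is kg·m²·s⁻³·A⁻¹.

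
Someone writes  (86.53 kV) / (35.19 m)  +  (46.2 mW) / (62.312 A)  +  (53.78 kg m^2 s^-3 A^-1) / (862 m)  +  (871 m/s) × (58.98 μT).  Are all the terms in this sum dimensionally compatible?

No

In SI base units:
  (86.53 kV) / (35.19 m):  [kg·m²·s⁻³·A⁻¹] / [m] = kg·m·s⁻³·A⁻¹
  (46.2 mW) / (62.312 A):  [kg·m²·s⁻³] / [A] = kg·m²·s⁻³·A⁻¹
  (53.78 kg m^2 s^-3 A^-1) / (862 m):  [kg·m²·s⁻³·A⁻¹] / [m] = kg·m·s⁻³·A⁻¹
  (871 m/s) × (58.98 μT):  [m·s⁻¹] · [kg·s⁻²·A⁻¹] = kg·m·s⁻³·A⁻¹
The terms do not share a single dimension (kg·m²·s⁻³·A⁻¹ vs kg·m·s⁻³·A⁻¹).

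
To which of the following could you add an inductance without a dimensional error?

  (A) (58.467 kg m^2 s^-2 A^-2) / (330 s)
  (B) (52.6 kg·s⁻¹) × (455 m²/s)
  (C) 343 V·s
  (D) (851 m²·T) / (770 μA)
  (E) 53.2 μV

(D)

Reference: [inductance] = kg·m²·s⁻²·A⁻².
Each option:
  (A) [kg·m²·s⁻²·A⁻²] / [s] = kg·m²·s⁻³·A⁻²
  (B) [kg·s⁻¹] · [m²·s⁻¹] = kg·m²·s⁻²
  (C) V·s = J·C⁻¹·s = kg·m²·s⁻²·A⁻¹
  (D) [kg·m²·s⁻²·A⁻¹] / [A] = kg·m²·s⁻²·A⁻²  ← same
  (E) V = J·C⁻¹ = kg·m²·s⁻³·A⁻¹
Only (D) matches kg·m²·s⁻²·A⁻².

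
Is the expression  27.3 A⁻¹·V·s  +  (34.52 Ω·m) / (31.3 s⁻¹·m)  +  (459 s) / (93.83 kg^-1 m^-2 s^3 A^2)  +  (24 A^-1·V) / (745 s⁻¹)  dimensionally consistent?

Reduce each to base SI dimensions:
  27.3 A⁻¹·V·s:  V·s·A⁻¹ = J·C⁻¹·s·A⁻¹ = kg·m²·s⁻²·A⁻²
  (34.52 Ω·m) / (31.3 s⁻¹·m):  [kg·m³·s⁻³·A⁻²] / [m·s⁻¹] = kg·m²·s⁻²·A⁻²
  (459 s) / (93.83 kg^-1 m^-2 s^3 A^2):  [s] / [kg⁻¹·m⁻²·s³·A²] = kg·m²·s⁻²·A⁻²
  (24 A^-1·V) / (745 s⁻¹):  [kg·m²·s⁻³·A⁻²] / [s⁻¹] = kg·m²·s⁻²·A⁻²
Every term reduces to kg·m²·s⁻²·A⁻².

Yes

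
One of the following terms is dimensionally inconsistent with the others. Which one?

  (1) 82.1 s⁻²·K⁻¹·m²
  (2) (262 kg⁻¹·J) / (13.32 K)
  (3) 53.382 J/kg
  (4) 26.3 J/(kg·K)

Work out the base dimensions of each:
  (1) m²·s⁻²·K⁻¹
  (2) [m²·s⁻²] / [K] = m²·s⁻²·K⁻¹
  (3) J·kg⁻¹ = N·m·kg⁻¹ = m²·s⁻²
  (4) J·kg⁻¹·K⁻¹ = N·m·kg⁻¹·K⁻¹ = m²·s⁻²·K⁻¹
All reduce to m²·s⁻²·K⁻¹ except (3), which is m²·s⁻².

(3)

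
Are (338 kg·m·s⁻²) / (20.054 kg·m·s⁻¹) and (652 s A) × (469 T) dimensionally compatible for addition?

Dimensions:
  (338 kg·m·s⁻²) / (20.054 kg·m·s⁻¹):  [kg·m·s⁻²] / [kg·m·s⁻¹] = s⁻¹
  (652 s A) × (469 T):  [s·A] · [kg·s⁻²·A⁻¹] = kg·s⁻¹
s⁻¹ ≠ kg·s⁻¹, so they cannot be added.

No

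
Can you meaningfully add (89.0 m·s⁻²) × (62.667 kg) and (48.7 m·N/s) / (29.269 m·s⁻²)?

Work out the base dimensions of each:
  (89.0 m·s⁻²) × (62.667 kg):  [m·s⁻²] · [kg] = kg·m·s⁻²
  (48.7 m·N/s) / (29.269 m·s⁻²):  [kg·m²·s⁻³] / [m·s⁻²] = kg·m·s⁻¹
kg·m·s⁻² ≠ kg·m·s⁻¹, so they cannot be added.

No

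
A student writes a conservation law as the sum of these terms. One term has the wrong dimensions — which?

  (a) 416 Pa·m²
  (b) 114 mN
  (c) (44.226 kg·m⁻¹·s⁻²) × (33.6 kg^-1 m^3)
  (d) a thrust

Reduce each to base SI dimensions:
  (a) Pa·m² = N·m⁻²·m² = kg·m·s⁻²
  (b) N = kg·m·s⁻²
  (c) [kg·m⁻¹·s⁻²] · [kg⁻¹·m³] = m²·s⁻²
  (d) [thrust] = kg·m·s⁻²
All reduce to kg·m·s⁻² except (c), which is m²·s⁻².

(c)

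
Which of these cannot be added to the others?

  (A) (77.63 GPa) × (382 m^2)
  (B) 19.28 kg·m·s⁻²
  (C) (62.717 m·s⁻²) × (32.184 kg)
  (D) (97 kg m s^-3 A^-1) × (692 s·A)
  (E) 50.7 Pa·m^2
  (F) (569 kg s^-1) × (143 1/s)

(F)

Dimensions:
  (A) [kg·m⁻¹·s⁻²] · [m²] = kg·m·s⁻²
  (B) kg·m·s⁻²
  (C) [m·s⁻²] · [kg] = kg·m·s⁻²
  (D) [kg·m·s⁻³·A⁻¹] · [s·A] = kg·m·s⁻²
  (E) Pa·m² = N·m⁻²·m² = kg·m·s⁻²
  (F) [kg·s⁻¹] · [s⁻¹] = kg·s⁻²
All reduce to kg·m·s⁻² except (F), which is kg·s⁻².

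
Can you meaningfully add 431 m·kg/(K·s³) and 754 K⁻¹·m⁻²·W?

Dimensions:
  431 m·kg/(K·s³):  kg·m·s⁻³·K⁻¹
  754 K⁻¹·m⁻²·W:  W·m⁻²·K⁻¹ = J·s⁻¹·m⁻²·K⁻¹ = kg·s⁻³·K⁻¹
kg·m·s⁻³·K⁻¹ ≠ kg·s⁻³·K⁻¹, so they cannot be added.

No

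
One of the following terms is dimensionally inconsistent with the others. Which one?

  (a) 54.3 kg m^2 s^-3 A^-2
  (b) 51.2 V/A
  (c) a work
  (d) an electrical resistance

Dimensions:
  (a) kg·m²·s⁻³·A⁻²
  (b) V·A⁻¹ = J·C⁻¹·A⁻¹ = kg·m²·s⁻³·A⁻²
  (c) [work] = kg·m²·s⁻²
  (d) [electrical resistance] = kg·m²·s⁻³·A⁻²
All reduce to kg·m²·s⁻³·A⁻² except (c), which is kg·m²·s⁻².

(c)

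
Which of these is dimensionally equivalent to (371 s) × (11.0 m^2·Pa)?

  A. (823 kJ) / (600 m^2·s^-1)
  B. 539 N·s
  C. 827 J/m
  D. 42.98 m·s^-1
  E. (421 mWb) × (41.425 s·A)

B.

Reference: [s] · [kg·m·s⁻²] = kg·m·s⁻¹.
Each option:
  A. [kg·m²·s⁻²] / [m²·s⁻¹] = kg·s⁻¹
  B. N·s = kg·m·s⁻²·s = kg·m·s⁻¹  ← same
  C. J·m⁻¹ = N·m·m⁻¹ = kg·m·s⁻²
  D. m·s⁻¹
  E. [kg·m²·s⁻²·A⁻¹] · [s·A] = kg·m²·s⁻¹
Only B. matches kg·m·s⁻¹.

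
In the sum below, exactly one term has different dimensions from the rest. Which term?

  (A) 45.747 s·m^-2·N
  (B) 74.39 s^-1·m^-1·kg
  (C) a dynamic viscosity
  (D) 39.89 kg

Expand each in SI base units:
  (A) N·s·m⁻² = kg·m·s⁻²·s·m⁻² = kg·m⁻¹·s⁻¹
  (B) kg·m⁻¹·s⁻¹
  (C) [dynamic viscosity] = kg·m⁻¹·s⁻¹
  (D) kg
All reduce to kg·m⁻¹·s⁻¹ except (D), which is kg.

(D)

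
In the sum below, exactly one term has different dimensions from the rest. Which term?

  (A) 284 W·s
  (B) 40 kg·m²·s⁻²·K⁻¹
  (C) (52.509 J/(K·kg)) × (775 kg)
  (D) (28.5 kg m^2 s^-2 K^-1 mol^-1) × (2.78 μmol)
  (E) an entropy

Work out the base dimensions of each:
  (A) W·s = J·s⁻¹·s = kg·m²·s⁻²
  (B) kg·m²·s⁻²·K⁻¹
  (C) [m²·s⁻²·K⁻¹] · [kg] = kg·m²·s⁻²·K⁻¹
  (D) [kg·m²·s⁻²·K⁻¹·mol⁻¹] · [mol] = kg·m²·s⁻²·K⁻¹
  (E) [entropy] = kg·m²·s⁻²·K⁻¹
All reduce to kg·m²·s⁻²·K⁻¹ except (A), which is kg·m²·s⁻².

(A)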